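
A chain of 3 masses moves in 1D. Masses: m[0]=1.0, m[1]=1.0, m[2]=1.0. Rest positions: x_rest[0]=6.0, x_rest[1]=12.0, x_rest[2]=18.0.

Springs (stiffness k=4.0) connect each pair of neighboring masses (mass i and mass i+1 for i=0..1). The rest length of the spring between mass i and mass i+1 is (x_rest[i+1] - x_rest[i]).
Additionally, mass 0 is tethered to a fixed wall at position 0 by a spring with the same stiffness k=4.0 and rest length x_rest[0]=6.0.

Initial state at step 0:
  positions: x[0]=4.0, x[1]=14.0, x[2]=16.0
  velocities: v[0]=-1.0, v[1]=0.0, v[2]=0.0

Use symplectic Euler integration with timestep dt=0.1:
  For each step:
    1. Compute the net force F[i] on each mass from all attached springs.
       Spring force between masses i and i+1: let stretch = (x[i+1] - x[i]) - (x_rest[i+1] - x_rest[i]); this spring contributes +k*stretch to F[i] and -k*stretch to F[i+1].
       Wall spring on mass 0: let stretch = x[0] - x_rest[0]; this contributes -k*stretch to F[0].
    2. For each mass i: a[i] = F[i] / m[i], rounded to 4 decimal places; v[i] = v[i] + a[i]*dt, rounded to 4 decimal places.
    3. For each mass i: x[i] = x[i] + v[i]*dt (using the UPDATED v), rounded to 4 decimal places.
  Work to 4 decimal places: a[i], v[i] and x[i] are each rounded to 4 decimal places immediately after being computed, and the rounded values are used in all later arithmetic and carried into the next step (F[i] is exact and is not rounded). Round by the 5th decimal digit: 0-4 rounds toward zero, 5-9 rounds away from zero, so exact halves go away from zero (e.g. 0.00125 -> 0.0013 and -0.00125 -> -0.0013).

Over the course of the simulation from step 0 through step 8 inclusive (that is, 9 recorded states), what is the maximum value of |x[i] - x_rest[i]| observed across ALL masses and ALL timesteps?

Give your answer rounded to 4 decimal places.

Step 0: x=[4.0000 14.0000 16.0000] v=[-1.0000 0.0000 0.0000]
Step 1: x=[4.1400 13.6800 16.1600] v=[1.4000 -3.2000 1.6000]
Step 2: x=[4.4960 13.0776 16.4608] v=[3.5600 -6.0240 3.0080]
Step 3: x=[5.0154 12.2673 16.8663] v=[5.1942 -8.1034 4.0547]
Step 4: x=[5.6243 11.3508 17.3278] v=[6.0888 -9.1646 4.6151]
Step 5: x=[6.2373 10.4444 17.7902] v=[6.1297 -9.0644 4.6243]
Step 6: x=[6.7691 9.6635 18.1988] v=[5.3176 -7.8089 4.0860]
Step 7: x=[7.1459 9.1083 18.5060] v=[3.7677 -5.5525 3.0719]
Step 8: x=[7.3153 8.8505 18.6773] v=[1.6943 -2.5784 1.7128]
Max displacement = 3.1495

Answer: 3.1495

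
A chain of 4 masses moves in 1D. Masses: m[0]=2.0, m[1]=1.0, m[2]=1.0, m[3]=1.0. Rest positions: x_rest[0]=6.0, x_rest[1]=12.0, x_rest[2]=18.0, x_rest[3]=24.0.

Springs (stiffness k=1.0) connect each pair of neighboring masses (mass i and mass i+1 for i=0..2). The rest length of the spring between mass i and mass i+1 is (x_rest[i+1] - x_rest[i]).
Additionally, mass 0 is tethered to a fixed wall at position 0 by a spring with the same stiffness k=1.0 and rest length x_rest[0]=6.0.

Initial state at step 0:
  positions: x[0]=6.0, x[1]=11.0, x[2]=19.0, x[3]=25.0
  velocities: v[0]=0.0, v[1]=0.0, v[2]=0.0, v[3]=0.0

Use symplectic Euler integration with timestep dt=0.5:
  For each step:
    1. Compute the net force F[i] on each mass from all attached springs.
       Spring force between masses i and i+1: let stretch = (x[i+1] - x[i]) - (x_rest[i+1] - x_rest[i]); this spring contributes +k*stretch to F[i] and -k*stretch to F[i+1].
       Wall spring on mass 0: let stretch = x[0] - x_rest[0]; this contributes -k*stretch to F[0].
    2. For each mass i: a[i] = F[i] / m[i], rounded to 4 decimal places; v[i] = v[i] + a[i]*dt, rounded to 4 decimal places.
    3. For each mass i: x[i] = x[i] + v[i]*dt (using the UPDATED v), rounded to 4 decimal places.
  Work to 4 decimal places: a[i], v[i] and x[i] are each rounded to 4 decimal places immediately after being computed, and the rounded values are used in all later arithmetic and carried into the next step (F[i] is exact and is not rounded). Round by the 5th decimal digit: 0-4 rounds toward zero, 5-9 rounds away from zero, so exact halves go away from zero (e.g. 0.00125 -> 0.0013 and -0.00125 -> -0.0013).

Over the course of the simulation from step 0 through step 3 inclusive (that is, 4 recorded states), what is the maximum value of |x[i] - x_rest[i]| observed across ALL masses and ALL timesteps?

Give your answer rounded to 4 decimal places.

Answer: 1.2501

Derivation:
Step 0: x=[6.0000 11.0000 19.0000 25.0000] v=[0.0000 0.0000 0.0000 0.0000]
Step 1: x=[5.8750 11.7500 18.5000 25.0000] v=[-0.2500 1.5000 -1.0000 0.0000]
Step 2: x=[5.7500 12.7188 17.9375 24.8750] v=[-0.2500 1.9375 -1.1250 -0.2500]
Step 3: x=[5.7774 13.2501 17.8047 24.5156] v=[0.0547 1.0625 -0.2656 -0.7188]
Max displacement = 1.2501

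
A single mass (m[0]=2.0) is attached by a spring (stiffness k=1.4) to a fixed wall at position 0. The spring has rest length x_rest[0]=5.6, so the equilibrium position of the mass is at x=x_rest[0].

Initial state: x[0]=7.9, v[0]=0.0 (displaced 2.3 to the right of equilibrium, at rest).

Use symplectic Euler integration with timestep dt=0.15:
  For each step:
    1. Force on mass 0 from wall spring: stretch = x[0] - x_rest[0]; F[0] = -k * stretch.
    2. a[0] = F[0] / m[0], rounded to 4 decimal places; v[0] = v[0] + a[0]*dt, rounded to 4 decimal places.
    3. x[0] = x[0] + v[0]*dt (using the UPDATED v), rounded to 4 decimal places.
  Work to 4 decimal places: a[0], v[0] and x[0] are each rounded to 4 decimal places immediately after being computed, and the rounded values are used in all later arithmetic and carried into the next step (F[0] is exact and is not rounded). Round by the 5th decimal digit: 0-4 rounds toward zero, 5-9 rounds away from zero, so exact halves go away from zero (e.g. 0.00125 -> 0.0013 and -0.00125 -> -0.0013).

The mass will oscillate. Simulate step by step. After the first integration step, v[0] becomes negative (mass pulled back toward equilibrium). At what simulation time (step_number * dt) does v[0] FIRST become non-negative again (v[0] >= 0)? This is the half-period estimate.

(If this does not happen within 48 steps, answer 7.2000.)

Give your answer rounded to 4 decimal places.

Answer: 3.9000

Derivation:
Step 0: x=[7.9000] v=[0.0000]
Step 1: x=[7.8638] v=[-0.2415]
Step 2: x=[7.7919] v=[-0.4792]
Step 3: x=[7.6855] v=[-0.7093]
Step 4: x=[7.5463] v=[-0.9283]
Step 5: x=[7.3764] v=[-1.1327]
Step 6: x=[7.1785] v=[-1.3192]
Step 7: x=[6.9558] v=[-1.4850]
Step 8: x=[6.7117] v=[-1.6274]
Step 9: x=[6.4501] v=[-1.7441]
Step 10: x=[6.1751] v=[-1.8334]
Step 11: x=[5.8910] v=[-1.8938]
Step 12: x=[5.6023] v=[-1.9244]
Step 13: x=[5.3136] v=[-1.9246]
Step 14: x=[5.0294] v=[-1.8945]
Step 15: x=[4.7542] v=[-1.8346]
Step 16: x=[4.4923] v=[-1.7458]
Step 17: x=[4.2479] v=[-1.6295]
Step 18: x=[4.0248] v=[-1.4875]
Step 19: x=[3.8265] v=[-1.3221]
Step 20: x=[3.6561] v=[-1.1359]
Step 21: x=[3.5163] v=[-0.9318]
Step 22: x=[3.4094] v=[-0.7130]
Step 23: x=[3.3370] v=[-0.4830]
Step 24: x=[3.3002] v=[-0.2454]
Step 25: x=[3.2996] v=[-0.0039]
Step 26: x=[3.3352] v=[0.2376]
First v>=0 after going negative at step 26, time=3.9000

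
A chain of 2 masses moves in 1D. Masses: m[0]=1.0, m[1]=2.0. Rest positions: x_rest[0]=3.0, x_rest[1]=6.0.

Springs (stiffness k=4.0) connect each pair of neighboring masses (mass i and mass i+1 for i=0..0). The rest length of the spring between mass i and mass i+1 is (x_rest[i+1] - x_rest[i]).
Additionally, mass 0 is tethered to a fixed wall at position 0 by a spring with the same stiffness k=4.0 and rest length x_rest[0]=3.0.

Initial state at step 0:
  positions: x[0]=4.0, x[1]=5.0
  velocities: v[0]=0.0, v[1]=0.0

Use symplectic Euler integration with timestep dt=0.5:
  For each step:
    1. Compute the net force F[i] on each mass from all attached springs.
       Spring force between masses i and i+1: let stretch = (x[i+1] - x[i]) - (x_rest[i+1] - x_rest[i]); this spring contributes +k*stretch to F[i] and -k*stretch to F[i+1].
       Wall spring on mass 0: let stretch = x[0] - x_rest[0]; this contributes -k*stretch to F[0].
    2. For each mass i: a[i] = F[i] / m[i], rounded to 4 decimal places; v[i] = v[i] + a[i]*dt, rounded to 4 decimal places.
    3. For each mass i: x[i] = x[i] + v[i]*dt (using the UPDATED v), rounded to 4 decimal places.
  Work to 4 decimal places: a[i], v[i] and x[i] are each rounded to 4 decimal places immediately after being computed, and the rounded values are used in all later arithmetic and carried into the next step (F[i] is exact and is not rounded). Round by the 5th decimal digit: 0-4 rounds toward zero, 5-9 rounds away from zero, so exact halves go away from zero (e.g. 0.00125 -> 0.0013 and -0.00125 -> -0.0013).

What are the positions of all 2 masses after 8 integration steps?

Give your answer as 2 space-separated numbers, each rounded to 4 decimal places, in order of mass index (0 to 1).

Answer: 2.4063 6.6407

Derivation:
Step 0: x=[4.0000 5.0000] v=[0.0000 0.0000]
Step 1: x=[1.0000 6.0000] v=[-6.0000 2.0000]
Step 2: x=[2.0000 6.0000] v=[2.0000 0.0000]
Step 3: x=[5.0000 5.5000] v=[6.0000 -1.0000]
Step 4: x=[3.5000 6.2500] v=[-3.0000 1.5000]
Step 5: x=[1.2500 7.1250] v=[-4.5000 1.7500]
Step 6: x=[3.6250 6.5625] v=[4.7500 -1.1250]
Step 7: x=[5.3125 6.0313] v=[3.3750 -1.0625]
Step 8: x=[2.4063 6.6407] v=[-5.8124 1.2187]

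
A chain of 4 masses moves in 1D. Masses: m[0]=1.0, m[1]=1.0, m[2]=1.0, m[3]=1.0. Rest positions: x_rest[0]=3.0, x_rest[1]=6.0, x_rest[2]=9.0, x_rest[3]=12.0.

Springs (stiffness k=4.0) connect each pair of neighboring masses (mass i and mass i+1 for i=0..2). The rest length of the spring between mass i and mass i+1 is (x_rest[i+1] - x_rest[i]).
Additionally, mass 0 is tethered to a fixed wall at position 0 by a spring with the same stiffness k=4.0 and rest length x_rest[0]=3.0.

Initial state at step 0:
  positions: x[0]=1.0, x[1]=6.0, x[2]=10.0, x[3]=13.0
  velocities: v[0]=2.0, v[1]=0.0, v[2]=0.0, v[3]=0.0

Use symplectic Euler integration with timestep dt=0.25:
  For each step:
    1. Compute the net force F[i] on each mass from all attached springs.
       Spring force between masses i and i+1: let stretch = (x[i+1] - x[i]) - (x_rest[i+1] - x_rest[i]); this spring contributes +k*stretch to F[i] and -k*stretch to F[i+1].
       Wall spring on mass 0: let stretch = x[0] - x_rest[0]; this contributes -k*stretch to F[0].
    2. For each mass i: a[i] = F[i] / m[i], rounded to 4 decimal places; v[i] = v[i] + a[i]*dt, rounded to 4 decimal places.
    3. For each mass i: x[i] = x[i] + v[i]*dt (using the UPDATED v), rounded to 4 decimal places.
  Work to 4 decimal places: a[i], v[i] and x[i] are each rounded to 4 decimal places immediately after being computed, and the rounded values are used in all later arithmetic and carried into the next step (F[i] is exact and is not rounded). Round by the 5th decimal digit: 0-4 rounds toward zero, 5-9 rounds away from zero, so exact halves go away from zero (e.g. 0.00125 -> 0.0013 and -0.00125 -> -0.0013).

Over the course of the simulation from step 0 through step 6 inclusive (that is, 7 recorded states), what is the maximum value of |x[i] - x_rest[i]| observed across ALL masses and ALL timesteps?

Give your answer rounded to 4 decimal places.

Step 0: x=[1.0000 6.0000 10.0000 13.0000] v=[2.0000 0.0000 0.0000 0.0000]
Step 1: x=[2.5000 5.7500 9.7500 13.0000] v=[6.0000 -1.0000 -1.0000 0.0000]
Step 2: x=[4.1875 5.6875 9.3125 12.9375] v=[6.7500 -0.2500 -1.7500 -0.2500]
Step 3: x=[5.2031 6.1563 8.8750 12.7188] v=[4.0625 1.8750 -1.7500 -0.8750]
Step 4: x=[5.1563 7.0664 8.7188 12.2891] v=[-0.1874 3.6405 -0.6249 -1.7188]
Step 5: x=[4.2979 7.9121 9.0421 11.7168] v=[-3.4336 3.3828 1.2930 -2.2891]
Step 6: x=[3.2686 8.1368 9.7515 11.2259] v=[-4.1173 0.8986 2.8377 -1.9638]
Max displacement = 2.2031

Answer: 2.2031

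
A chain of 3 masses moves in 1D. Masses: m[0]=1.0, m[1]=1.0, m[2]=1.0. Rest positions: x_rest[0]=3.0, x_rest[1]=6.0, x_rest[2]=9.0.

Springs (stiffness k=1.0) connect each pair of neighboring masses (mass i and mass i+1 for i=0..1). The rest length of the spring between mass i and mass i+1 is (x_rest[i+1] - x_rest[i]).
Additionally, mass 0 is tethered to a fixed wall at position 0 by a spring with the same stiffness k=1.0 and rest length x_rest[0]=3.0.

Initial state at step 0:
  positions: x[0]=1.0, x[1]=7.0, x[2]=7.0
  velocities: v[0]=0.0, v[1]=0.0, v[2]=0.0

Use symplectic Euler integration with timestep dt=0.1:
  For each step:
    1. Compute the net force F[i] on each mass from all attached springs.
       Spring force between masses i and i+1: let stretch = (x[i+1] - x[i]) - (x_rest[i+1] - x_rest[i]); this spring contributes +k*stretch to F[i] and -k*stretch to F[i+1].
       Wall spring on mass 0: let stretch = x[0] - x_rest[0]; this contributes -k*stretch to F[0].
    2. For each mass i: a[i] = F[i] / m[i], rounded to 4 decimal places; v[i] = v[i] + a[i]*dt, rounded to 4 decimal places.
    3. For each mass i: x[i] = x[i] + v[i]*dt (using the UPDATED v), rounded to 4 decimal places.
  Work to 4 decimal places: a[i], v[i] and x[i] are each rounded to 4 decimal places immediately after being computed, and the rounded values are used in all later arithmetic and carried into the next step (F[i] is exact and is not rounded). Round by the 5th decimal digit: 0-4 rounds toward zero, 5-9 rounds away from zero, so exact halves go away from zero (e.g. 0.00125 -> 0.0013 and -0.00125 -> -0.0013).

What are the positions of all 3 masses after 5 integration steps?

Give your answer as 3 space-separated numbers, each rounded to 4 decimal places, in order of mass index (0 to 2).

Step 0: x=[1.0000 7.0000 7.0000] v=[0.0000 0.0000 0.0000]
Step 1: x=[1.0500 6.9400 7.0300] v=[0.5000 -0.6000 0.3000]
Step 2: x=[1.1484 6.8220 7.0891] v=[0.9840 -1.1800 0.5910]
Step 3: x=[1.2921 6.6499 7.1755] v=[1.4365 -1.7207 0.8643]
Step 4: x=[1.4764 6.4295 7.2867] v=[1.8431 -2.2039 1.1117]
Step 5: x=[1.6955 6.1682 7.4193] v=[2.1908 -2.6135 1.3260]

Answer: 1.6955 6.1682 7.4193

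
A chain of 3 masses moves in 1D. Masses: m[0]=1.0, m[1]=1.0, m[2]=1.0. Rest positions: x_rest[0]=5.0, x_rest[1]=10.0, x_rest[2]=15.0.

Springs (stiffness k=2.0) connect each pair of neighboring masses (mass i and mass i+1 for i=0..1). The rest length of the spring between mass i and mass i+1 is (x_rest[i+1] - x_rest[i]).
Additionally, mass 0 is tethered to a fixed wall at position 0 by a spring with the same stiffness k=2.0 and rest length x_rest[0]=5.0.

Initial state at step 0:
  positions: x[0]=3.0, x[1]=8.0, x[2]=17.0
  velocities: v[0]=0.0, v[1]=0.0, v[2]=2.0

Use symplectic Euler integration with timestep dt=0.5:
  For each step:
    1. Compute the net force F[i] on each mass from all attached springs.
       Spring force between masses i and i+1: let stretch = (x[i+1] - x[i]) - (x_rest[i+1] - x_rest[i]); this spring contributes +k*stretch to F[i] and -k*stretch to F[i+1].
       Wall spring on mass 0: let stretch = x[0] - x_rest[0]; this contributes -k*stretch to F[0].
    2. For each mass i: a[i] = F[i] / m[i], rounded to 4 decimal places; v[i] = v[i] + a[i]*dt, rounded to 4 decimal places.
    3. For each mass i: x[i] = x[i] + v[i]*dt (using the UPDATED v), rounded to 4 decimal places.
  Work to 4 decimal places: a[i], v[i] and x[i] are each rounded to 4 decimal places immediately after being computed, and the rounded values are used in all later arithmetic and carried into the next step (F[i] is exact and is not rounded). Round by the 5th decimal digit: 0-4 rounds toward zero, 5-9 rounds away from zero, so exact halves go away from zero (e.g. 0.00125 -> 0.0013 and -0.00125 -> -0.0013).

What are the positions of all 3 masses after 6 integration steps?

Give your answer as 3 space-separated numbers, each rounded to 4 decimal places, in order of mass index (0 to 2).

Answer: 3.1563 11.0625 18.2500

Derivation:
Step 0: x=[3.0000 8.0000 17.0000] v=[0.0000 0.0000 2.0000]
Step 1: x=[4.0000 10.0000 16.0000] v=[2.0000 4.0000 -2.0000]
Step 2: x=[6.0000 12.0000 14.5000] v=[4.0000 4.0000 -3.0000]
Step 3: x=[8.0000 12.2500 14.2500] v=[4.0000 0.5000 -0.5000]
Step 4: x=[8.1250 11.3750 15.5000] v=[0.2500 -1.7500 2.5000]
Step 5: x=[5.8125 10.9375 17.1875] v=[-4.6250 -0.8750 3.3750]
Step 6: x=[3.1563 11.0625 18.2500] v=[-5.3125 0.2500 2.1250]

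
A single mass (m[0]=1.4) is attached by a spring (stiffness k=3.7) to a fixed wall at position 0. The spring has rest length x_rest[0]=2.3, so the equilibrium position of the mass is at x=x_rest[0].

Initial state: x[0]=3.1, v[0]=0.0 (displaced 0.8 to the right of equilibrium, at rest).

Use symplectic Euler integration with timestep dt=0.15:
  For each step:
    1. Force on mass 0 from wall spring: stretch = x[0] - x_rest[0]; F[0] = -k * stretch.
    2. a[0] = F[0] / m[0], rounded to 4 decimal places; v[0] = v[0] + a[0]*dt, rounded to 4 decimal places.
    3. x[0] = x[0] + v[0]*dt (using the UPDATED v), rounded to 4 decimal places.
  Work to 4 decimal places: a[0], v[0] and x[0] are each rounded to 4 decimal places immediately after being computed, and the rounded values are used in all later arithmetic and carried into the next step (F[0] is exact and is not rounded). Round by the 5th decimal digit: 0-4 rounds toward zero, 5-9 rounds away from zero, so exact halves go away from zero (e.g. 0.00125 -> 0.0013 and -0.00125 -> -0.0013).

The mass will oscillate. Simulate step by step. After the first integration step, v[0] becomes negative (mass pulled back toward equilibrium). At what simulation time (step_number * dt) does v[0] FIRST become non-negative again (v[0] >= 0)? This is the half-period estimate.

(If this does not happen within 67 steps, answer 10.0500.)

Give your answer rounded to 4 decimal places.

Step 0: x=[3.1000] v=[0.0000]
Step 1: x=[3.0524] v=[-0.3171]
Step 2: x=[2.9601] v=[-0.6154]
Step 3: x=[2.8285] v=[-0.8771]
Step 4: x=[2.6655] v=[-1.0866]
Step 5: x=[2.4808] v=[-1.2315]
Step 6: x=[2.2853] v=[-1.3032]
Step 7: x=[2.0907] v=[-1.2974]
Step 8: x=[1.9085] v=[-1.2144]
Step 9: x=[1.7496] v=[-1.0592]
Step 10: x=[1.6235] v=[-0.8410]
Step 11: x=[1.5376] v=[-0.5728]
Step 12: x=[1.4970] v=[-0.2706]
Step 13: x=[1.5042] v=[0.0477]
First v>=0 after going negative at step 13, time=1.9500

Answer: 1.9500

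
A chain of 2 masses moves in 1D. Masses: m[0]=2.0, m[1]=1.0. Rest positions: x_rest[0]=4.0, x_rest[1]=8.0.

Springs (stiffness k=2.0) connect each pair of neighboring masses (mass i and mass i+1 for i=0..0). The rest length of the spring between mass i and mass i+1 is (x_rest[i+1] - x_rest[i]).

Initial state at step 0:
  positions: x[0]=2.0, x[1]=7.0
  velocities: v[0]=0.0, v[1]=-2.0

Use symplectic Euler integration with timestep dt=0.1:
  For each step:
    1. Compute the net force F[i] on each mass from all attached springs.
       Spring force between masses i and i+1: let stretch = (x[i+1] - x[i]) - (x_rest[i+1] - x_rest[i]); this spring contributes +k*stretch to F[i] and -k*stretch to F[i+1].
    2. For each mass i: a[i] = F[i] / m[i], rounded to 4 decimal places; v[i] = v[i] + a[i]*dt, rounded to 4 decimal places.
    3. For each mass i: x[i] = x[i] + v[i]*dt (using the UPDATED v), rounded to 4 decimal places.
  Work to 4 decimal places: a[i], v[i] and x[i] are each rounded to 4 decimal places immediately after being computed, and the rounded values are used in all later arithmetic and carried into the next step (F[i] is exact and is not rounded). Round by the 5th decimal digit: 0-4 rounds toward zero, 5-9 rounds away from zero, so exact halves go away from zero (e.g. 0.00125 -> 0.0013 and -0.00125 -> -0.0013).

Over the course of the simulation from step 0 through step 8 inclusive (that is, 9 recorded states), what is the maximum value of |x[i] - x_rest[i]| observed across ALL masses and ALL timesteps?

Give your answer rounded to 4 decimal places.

Answer: 2.8950

Derivation:
Step 0: x=[2.0000 7.0000] v=[0.0000 -2.0000]
Step 1: x=[2.0100 6.7800] v=[0.1000 -2.2000]
Step 2: x=[2.0277 6.5446] v=[0.1770 -2.3540]
Step 3: x=[2.0506 6.2989] v=[0.2287 -2.4574]
Step 4: x=[2.0760 6.0482] v=[0.2535 -2.5071]
Step 5: x=[2.1011 5.7981] v=[0.2507 -2.5015]
Step 6: x=[2.1231 5.5540] v=[0.2204 -2.4409]
Step 7: x=[2.1395 5.3213] v=[0.1635 -2.3271]
Step 8: x=[2.1477 5.1050] v=[0.0817 -2.1635]
Max displacement = 2.8950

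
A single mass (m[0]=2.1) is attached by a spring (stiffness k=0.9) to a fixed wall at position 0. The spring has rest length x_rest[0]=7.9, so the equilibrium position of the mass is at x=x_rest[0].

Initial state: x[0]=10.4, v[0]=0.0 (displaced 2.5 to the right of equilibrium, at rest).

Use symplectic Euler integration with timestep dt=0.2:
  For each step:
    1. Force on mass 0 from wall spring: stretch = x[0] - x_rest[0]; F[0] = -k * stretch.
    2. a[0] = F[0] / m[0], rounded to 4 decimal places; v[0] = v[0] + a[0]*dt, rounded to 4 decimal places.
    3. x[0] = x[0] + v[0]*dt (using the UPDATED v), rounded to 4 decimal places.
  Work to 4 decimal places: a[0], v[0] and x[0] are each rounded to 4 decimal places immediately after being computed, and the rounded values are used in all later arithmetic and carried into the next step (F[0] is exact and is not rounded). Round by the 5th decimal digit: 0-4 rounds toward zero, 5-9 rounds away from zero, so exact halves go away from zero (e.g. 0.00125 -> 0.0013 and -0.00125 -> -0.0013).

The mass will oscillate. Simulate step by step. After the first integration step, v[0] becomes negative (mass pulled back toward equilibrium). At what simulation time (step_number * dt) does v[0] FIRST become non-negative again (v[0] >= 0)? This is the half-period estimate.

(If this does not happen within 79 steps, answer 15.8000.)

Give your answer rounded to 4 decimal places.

Step 0: x=[10.4000] v=[0.0000]
Step 1: x=[10.3571] v=[-0.2143]
Step 2: x=[10.2721] v=[-0.4249]
Step 3: x=[10.1465] v=[-0.6282]
Step 4: x=[9.9823] v=[-0.8208]
Step 5: x=[9.7824] v=[-0.9993]
Step 6: x=[9.5503] v=[-1.1606]
Step 7: x=[9.2899] v=[-1.3021]
Step 8: x=[9.0057] v=[-1.4212]
Step 9: x=[8.7025] v=[-1.5160]
Step 10: x=[8.3855] v=[-1.5848]
Step 11: x=[8.0602] v=[-1.6264]
Step 12: x=[7.7322] v=[-1.6401]
Step 13: x=[7.4071] v=[-1.6257]
Step 14: x=[7.0904] v=[-1.5835]
Step 15: x=[6.7876] v=[-1.5141]
Step 16: x=[6.5038] v=[-1.4188]
Step 17: x=[6.2440] v=[-1.2991]
Step 18: x=[6.0126] v=[-1.1572]
Step 19: x=[5.8135] v=[-0.9954]
Step 20: x=[5.6502] v=[-0.8166]
Step 21: x=[5.5254] v=[-0.6238]
Step 22: x=[5.4413] v=[-0.4203]
Step 23: x=[5.3994] v=[-0.2096]
Step 24: x=[5.4003] v=[0.0047]
First v>=0 after going negative at step 24, time=4.8000

Answer: 4.8000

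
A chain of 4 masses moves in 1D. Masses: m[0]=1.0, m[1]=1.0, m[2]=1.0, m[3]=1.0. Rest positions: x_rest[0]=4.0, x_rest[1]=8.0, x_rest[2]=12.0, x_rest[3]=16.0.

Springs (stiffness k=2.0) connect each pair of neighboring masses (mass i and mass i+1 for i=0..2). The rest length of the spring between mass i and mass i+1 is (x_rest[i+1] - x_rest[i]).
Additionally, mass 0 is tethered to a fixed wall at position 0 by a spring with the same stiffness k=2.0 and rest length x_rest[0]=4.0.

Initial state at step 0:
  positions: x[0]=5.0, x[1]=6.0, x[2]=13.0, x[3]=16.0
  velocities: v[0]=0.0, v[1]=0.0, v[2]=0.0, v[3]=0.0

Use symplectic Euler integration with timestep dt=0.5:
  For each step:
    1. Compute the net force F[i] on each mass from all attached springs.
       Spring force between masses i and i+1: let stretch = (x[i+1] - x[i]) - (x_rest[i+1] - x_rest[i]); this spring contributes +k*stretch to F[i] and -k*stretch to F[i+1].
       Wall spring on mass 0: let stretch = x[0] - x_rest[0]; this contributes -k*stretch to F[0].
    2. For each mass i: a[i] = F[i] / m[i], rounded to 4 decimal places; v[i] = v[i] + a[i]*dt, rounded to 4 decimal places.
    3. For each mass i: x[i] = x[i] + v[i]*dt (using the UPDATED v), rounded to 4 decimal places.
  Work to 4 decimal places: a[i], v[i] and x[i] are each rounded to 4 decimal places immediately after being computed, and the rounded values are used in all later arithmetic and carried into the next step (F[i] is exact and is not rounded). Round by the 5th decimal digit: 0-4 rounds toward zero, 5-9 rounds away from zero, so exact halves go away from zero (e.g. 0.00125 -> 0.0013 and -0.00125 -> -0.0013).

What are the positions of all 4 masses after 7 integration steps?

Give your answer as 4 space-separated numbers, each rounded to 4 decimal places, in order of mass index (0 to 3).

Step 0: x=[5.0000 6.0000 13.0000 16.0000] v=[0.0000 0.0000 0.0000 0.0000]
Step 1: x=[3.0000 9.0000 11.0000 16.5000] v=[-4.0000 6.0000 -4.0000 1.0000]
Step 2: x=[2.5000 10.0000 10.7500 16.2500] v=[-1.0000 2.0000 -0.5000 -0.5000]
Step 3: x=[4.5000 7.6250 12.8750 15.2500] v=[4.0000 -4.7500 4.2500 -2.0000]
Step 4: x=[5.8125 6.3125 13.5625 15.0625] v=[2.6250 -2.6250 1.3750 -0.3750]
Step 5: x=[4.4688 8.3750 11.3750 16.1250] v=[-2.6875 4.1250 -4.3750 2.1250]
Step 6: x=[2.8438 9.9844 10.0625 16.8125] v=[-3.2501 3.2188 -2.6250 1.3750]
Step 7: x=[3.3672 8.0626 12.0860 16.1250] v=[1.0467 -3.8437 4.0469 -1.3750]

Answer: 3.3672 8.0626 12.0860 16.1250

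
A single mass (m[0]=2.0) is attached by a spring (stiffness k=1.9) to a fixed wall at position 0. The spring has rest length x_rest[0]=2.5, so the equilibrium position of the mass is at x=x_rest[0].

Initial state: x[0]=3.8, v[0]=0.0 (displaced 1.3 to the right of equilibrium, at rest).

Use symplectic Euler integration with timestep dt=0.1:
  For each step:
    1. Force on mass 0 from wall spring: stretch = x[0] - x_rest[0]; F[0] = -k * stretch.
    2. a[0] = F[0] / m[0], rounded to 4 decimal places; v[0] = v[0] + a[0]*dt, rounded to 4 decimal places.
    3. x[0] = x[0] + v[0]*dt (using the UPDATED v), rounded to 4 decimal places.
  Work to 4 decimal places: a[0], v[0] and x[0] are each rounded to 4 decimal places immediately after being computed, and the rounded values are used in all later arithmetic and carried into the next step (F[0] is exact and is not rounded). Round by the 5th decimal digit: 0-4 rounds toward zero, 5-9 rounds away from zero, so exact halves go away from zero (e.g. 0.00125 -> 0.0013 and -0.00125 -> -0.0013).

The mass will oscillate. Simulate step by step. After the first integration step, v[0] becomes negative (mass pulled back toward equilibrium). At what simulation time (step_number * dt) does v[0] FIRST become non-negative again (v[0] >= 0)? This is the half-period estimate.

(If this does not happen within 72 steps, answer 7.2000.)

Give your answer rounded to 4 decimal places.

Answer: 3.3000

Derivation:
Step 0: x=[3.8000] v=[0.0000]
Step 1: x=[3.7877] v=[-0.1235]
Step 2: x=[3.7631] v=[-0.2458]
Step 3: x=[3.7265] v=[-0.3658]
Step 4: x=[3.6783] v=[-0.4823]
Step 5: x=[3.6189] v=[-0.5942]
Step 6: x=[3.5489] v=[-0.7005]
Step 7: x=[3.4689] v=[-0.8002]
Step 8: x=[3.3797] v=[-0.8923]
Step 9: x=[3.2821] v=[-0.9759]
Step 10: x=[3.1771] v=[-1.0502]
Step 11: x=[3.0657] v=[-1.1145]
Step 12: x=[2.9489] v=[-1.1682]
Step 13: x=[2.8278] v=[-1.2109]
Step 14: x=[2.7036] v=[-1.2420]
Step 15: x=[2.5775] v=[-1.2613]
Step 16: x=[2.4506] v=[-1.2687]
Step 17: x=[2.3242] v=[-1.2640]
Step 18: x=[2.1995] v=[-1.2473]
Step 19: x=[2.0776] v=[-1.2188]
Step 20: x=[1.9597] v=[-1.1787]
Step 21: x=[1.8470] v=[-1.1274]
Step 22: x=[1.7405] v=[-1.0654]
Step 23: x=[1.6412] v=[-0.9933]
Step 24: x=[1.5500] v=[-0.9117]
Step 25: x=[1.4679] v=[-0.8215]
Step 26: x=[1.3956] v=[-0.7235]
Step 27: x=[1.3337] v=[-0.6186]
Step 28: x=[1.2829] v=[-0.5078]
Step 29: x=[1.2437] v=[-0.3922]
Step 30: x=[1.2164] v=[-0.2729]
Step 31: x=[1.2013] v=[-0.1510]
Step 32: x=[1.1985] v=[-0.0276]
Step 33: x=[1.2081] v=[0.0960]
First v>=0 after going negative at step 33, time=3.3000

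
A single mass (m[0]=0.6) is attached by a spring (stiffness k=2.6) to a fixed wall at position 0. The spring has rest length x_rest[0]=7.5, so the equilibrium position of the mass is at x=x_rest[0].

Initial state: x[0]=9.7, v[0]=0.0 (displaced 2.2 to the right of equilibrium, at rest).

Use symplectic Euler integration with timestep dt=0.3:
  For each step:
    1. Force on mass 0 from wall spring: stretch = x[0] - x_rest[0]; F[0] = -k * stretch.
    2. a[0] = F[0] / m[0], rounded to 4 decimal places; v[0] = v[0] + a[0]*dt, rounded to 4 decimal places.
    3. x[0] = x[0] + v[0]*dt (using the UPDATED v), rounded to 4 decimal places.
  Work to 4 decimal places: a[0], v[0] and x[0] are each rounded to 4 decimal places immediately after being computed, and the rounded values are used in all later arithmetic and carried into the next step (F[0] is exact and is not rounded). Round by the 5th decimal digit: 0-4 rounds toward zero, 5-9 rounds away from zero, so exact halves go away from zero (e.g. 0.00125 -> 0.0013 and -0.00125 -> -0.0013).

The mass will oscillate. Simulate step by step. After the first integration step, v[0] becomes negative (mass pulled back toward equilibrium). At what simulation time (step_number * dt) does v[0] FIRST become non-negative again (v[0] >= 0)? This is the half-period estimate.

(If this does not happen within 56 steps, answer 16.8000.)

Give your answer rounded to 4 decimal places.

Answer: 1.5000

Derivation:
Step 0: x=[9.7000] v=[0.0000]
Step 1: x=[8.8420] v=[-2.8600]
Step 2: x=[7.4606] v=[-4.6046]
Step 3: x=[6.0946] v=[-4.5534]
Step 4: x=[5.2767] v=[-2.7264]
Step 5: x=[5.3259] v=[0.1639]
First v>=0 after going negative at step 5, time=1.5000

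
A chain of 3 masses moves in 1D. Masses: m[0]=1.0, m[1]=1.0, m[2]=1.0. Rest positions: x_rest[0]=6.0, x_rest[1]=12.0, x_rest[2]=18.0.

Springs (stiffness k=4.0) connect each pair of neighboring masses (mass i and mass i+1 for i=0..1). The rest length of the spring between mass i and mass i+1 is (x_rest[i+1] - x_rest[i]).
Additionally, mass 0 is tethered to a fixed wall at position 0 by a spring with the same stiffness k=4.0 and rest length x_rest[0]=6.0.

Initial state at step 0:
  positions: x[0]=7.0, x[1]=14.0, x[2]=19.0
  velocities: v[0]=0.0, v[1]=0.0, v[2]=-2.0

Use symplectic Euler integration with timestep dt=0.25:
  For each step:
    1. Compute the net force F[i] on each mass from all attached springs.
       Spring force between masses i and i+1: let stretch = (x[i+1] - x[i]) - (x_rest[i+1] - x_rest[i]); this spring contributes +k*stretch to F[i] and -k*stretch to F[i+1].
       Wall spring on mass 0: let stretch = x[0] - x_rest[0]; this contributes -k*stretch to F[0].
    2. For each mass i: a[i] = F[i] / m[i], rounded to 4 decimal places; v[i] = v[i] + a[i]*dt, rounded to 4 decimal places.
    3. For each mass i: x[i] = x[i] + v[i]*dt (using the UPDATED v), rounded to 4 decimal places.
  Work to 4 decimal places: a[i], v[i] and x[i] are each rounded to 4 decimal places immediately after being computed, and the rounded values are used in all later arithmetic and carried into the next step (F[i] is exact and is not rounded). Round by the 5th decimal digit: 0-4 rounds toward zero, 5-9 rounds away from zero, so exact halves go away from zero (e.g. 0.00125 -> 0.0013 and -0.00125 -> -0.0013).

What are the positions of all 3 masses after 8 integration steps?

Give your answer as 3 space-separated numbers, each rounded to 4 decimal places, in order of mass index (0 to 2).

Step 0: x=[7.0000 14.0000 19.0000] v=[0.0000 0.0000 -2.0000]
Step 1: x=[7.0000 13.5000 18.7500] v=[0.0000 -2.0000 -1.0000]
Step 2: x=[6.8750 12.6875 18.6875] v=[-0.5000 -3.2500 -0.2500]
Step 3: x=[6.4844 11.9219 18.6250] v=[-1.5625 -3.0625 -0.2500]
Step 4: x=[5.8321 11.4727 18.3867] v=[-2.6094 -1.7969 -0.9531]
Step 5: x=[5.1319 11.3418 17.9199] v=[-2.8009 -0.5235 -1.8671]
Step 6: x=[4.7012 11.3030 17.3086] v=[-1.7229 -0.1553 -2.4452]
Step 7: x=[4.7456 11.1151 16.6959] v=[0.1777 -0.7515 -2.4508]
Step 8: x=[5.1960 10.7301 16.1880] v=[1.8016 -1.5402 -2.0316]

Answer: 5.1960 10.7301 16.1880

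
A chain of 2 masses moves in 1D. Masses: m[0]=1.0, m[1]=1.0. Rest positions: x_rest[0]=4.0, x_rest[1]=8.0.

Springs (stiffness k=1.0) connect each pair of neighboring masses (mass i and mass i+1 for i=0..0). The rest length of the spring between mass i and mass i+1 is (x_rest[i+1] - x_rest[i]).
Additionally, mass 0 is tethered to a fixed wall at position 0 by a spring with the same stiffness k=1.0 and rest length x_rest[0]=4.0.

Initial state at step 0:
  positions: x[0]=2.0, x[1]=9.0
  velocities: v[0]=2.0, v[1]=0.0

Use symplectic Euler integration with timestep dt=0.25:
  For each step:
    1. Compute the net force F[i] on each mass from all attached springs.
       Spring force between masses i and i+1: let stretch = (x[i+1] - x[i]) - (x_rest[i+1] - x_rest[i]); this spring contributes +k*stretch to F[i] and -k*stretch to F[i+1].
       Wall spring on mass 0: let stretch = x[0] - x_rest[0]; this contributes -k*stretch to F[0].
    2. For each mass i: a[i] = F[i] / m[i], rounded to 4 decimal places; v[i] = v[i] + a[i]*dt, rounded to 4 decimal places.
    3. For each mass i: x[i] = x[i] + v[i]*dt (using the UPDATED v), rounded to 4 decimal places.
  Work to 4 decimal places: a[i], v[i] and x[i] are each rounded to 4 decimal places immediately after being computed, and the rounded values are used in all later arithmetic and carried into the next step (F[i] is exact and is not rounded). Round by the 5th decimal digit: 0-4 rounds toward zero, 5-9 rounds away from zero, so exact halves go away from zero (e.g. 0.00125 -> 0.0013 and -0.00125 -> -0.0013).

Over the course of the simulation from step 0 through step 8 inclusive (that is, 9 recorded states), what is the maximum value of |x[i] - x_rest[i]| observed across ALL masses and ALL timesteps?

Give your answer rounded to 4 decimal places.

Answer: 2.9513

Derivation:
Step 0: x=[2.0000 9.0000] v=[2.0000 0.0000]
Step 1: x=[2.8125 8.8125] v=[3.2500 -0.7500]
Step 2: x=[3.8242 8.5000] v=[4.0469 -1.2500]
Step 3: x=[4.8892 8.1453] v=[4.2598 -1.4190]
Step 4: x=[5.8521 7.8371] v=[3.8515 -1.2330]
Step 5: x=[6.5733 7.6548] v=[2.8847 -0.7293]
Step 6: x=[6.9513 7.6549] v=[1.5118 0.0003]
Step 7: x=[6.9388 7.8610] v=[-0.0501 0.8244]
Step 8: x=[6.5502 8.2595] v=[-1.5543 1.5939]
Max displacement = 2.9513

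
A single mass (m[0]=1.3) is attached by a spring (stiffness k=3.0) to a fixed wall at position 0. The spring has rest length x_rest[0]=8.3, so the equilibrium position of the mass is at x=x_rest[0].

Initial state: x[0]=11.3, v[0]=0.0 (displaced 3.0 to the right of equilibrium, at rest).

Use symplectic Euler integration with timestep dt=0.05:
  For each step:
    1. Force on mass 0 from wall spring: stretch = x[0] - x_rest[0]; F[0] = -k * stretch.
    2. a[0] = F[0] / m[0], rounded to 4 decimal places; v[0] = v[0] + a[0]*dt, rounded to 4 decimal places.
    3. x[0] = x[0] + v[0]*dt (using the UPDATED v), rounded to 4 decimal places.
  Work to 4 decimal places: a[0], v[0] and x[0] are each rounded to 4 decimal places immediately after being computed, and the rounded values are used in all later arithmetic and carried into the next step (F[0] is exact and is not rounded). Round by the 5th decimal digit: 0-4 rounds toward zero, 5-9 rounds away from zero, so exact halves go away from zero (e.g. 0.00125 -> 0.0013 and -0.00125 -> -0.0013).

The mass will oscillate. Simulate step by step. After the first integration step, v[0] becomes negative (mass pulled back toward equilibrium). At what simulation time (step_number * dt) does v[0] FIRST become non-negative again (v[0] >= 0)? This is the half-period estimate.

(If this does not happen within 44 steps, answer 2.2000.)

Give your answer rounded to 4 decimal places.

Answer: 2.1000

Derivation:
Step 0: x=[11.3000] v=[0.0000]
Step 1: x=[11.2827] v=[-0.3462]
Step 2: x=[11.2482] v=[-0.6904]
Step 3: x=[11.1967] v=[-1.0306]
Step 4: x=[11.1285] v=[-1.3648]
Step 5: x=[11.0439] v=[-1.6912]
Step 6: x=[10.9435] v=[-2.0078]
Step 7: x=[10.8279] v=[-2.3128]
Step 8: x=[10.6977] v=[-2.6045]
Step 9: x=[10.5536] v=[-2.8812]
Step 10: x=[10.3965] v=[-3.1412]
Step 11: x=[10.2273] v=[-3.3831]
Step 12: x=[10.0470] v=[-3.6055]
Step 13: x=[9.8566] v=[-3.8071]
Step 14: x=[9.6573] v=[-3.9867]
Step 15: x=[9.4501] v=[-4.1433]
Step 16: x=[9.2363] v=[-4.2760]
Step 17: x=[9.0171] v=[-4.3840]
Step 18: x=[8.7938] v=[-4.4667]
Step 19: x=[8.5676] v=[-4.5237]
Step 20: x=[8.3399] v=[-4.5546]
Step 21: x=[8.1119] v=[-4.5592]
Step 22: x=[7.8850] v=[-4.5375]
Step 23: x=[7.6605] v=[-4.4896]
Step 24: x=[7.4397] v=[-4.4158]
Step 25: x=[7.2239] v=[-4.3165]
Step 26: x=[7.0143] v=[-4.1923]
Step 27: x=[6.8121] v=[-4.0440]
Step 28: x=[6.6185] v=[-3.8723]
Step 29: x=[6.4346] v=[-3.6783]
Step 30: x=[6.2614] v=[-3.4631]
Step 31: x=[6.1000] v=[-3.2279]
Step 32: x=[5.9513] v=[-2.9741]
Step 33: x=[5.8161] v=[-2.7031]
Step 34: x=[5.6953] v=[-2.4165]
Step 35: x=[5.5895] v=[-2.1160]
Step 36: x=[5.4993] v=[-1.8033]
Step 37: x=[5.4253] v=[-1.4801]
Step 38: x=[5.3679] v=[-1.1484]
Step 39: x=[5.3274] v=[-0.8101]
Step 40: x=[5.3040] v=[-0.4671]
Step 41: x=[5.2979] v=[-0.1214]
Step 42: x=[5.3092] v=[0.2250]
First v>=0 after going negative at step 42, time=2.1000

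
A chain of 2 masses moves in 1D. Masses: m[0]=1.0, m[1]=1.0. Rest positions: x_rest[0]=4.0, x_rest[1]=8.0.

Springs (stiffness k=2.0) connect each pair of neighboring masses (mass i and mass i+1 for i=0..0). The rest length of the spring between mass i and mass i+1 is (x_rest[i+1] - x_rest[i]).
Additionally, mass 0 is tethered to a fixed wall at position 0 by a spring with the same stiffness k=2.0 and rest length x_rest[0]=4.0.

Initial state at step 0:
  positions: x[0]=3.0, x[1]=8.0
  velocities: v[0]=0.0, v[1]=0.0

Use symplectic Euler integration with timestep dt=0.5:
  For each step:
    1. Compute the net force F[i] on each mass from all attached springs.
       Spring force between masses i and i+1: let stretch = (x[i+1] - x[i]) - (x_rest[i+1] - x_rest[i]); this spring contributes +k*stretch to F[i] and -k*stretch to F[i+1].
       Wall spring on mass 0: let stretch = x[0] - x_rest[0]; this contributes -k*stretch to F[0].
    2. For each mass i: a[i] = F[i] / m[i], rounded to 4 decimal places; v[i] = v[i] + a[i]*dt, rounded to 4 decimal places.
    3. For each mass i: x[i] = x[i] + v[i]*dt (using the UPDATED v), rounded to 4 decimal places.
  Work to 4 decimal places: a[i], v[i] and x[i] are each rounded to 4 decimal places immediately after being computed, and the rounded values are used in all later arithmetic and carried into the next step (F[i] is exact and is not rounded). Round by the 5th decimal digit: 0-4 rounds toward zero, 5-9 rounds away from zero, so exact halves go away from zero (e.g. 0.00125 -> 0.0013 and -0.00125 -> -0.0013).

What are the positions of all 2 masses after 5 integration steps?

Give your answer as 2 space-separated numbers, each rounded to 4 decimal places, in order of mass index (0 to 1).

Step 0: x=[3.0000 8.0000] v=[0.0000 0.0000]
Step 1: x=[4.0000 7.5000] v=[2.0000 -1.0000]
Step 2: x=[4.7500 7.2500] v=[1.5000 -0.5000]
Step 3: x=[4.3750 7.7500] v=[-0.7500 1.0000]
Step 4: x=[3.5000 8.5625] v=[-1.7500 1.6250]
Step 5: x=[3.4063 8.8438] v=[-0.1875 0.5625]

Answer: 3.4063 8.8438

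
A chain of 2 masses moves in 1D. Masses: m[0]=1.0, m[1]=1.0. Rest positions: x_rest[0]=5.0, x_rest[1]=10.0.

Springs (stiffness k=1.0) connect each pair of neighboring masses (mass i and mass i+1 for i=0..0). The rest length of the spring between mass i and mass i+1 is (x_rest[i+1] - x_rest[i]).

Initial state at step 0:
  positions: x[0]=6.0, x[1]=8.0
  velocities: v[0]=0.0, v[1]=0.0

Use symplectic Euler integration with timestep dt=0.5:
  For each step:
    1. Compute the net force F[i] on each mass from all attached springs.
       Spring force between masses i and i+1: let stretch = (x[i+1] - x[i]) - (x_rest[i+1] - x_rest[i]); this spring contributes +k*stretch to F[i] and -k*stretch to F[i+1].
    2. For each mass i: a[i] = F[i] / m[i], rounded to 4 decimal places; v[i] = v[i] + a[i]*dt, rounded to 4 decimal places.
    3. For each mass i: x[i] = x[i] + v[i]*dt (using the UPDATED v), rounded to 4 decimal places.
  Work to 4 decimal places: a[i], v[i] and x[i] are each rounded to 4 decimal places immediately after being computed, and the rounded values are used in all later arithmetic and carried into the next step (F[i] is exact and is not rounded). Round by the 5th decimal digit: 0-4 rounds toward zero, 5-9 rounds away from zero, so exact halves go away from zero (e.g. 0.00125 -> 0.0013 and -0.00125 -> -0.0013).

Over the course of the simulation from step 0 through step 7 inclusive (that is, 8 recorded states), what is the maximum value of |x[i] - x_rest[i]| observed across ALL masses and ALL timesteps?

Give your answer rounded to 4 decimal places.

Answer: 2.0937

Derivation:
Step 0: x=[6.0000 8.0000] v=[0.0000 0.0000]
Step 1: x=[5.2500 8.7500] v=[-1.5000 1.5000]
Step 2: x=[4.1250 9.8750] v=[-2.2500 2.2500]
Step 3: x=[3.1875 10.8125] v=[-1.8750 1.8750]
Step 4: x=[2.9063 11.0938] v=[-0.5625 0.5625]
Step 5: x=[3.4220 10.5782] v=[1.0313 -1.0313]
Step 6: x=[4.4767 9.5235] v=[2.1094 -2.1094]
Step 7: x=[5.5431 8.4571] v=[2.1328 -2.1328]
Max displacement = 2.0937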